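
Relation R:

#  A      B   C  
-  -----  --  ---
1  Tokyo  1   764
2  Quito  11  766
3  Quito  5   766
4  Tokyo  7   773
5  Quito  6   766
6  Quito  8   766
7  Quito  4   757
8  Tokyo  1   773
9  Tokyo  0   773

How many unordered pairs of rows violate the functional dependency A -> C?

7

A=Tokyo: violating pairs (1,4), (1,8), (1,9) — 3 pairs.
A=Quito: violating pairs (2,7), (3,7), (5,7), (6,7) — 4 pairs.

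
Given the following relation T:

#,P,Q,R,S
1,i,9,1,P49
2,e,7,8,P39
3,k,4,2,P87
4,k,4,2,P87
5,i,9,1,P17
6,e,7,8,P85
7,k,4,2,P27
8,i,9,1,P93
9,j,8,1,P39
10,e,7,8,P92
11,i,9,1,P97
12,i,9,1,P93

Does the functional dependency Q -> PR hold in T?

Q=9: rows 1, 5, 8, 11, 12 → {P,R} = (i, 1), (i, 1), (i, 1), (i, 1), (i, 1) ✓
Q=7: rows 2, 6, 10 → {P,R} = (e, 8), (e, 8), (e, 8) ✓
Q=4: rows 3, 4, 7 → {P,R} = (k, 2), (k, 2), (k, 2) ✓
Q=8: row 9 → {P,R} = (j, 1) ✓
Every Q value is associated with a single PR value, so Q -> PR holds.

Yes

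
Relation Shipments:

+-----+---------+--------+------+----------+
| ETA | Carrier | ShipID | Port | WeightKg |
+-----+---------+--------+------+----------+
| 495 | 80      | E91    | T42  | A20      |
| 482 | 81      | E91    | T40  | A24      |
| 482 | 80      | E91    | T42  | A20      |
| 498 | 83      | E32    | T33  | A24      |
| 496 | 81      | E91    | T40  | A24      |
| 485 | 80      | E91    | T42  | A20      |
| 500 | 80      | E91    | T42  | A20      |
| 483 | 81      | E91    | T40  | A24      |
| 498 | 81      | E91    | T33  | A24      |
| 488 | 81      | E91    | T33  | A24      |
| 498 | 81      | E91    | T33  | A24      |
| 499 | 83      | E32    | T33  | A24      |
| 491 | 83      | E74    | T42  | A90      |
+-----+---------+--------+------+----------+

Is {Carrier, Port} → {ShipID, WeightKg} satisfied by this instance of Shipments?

Yes

(Carrier=80, Port=T42): 4 rows → {ShipID,WeightKg} = (E91, A20), (E91, A20), (E91, A20), (E91, A20) ✓
(Carrier=81, Port=T40): 3 rows → {ShipID,WeightKg} = (E91, A24), (E91, A24), (E91, A24) ✓
(Carrier=83, Port=T33): 2 rows → {ShipID,WeightKg} = (E32, A24), (E32, A24) ✓
(Carrier=81, Port=T33): 3 rows → {ShipID,WeightKg} = (E91, A24), (E91, A24), (E91, A24) ✓
(Carrier=83, Port=T42): 1 row → {ShipID,WeightKg} = (E74, A90) ✓
Every {Carrier, Port} value is associated with a single {ShipID, WeightKg} value, so {Carrier, Port} → {ShipID, WeightKg} holds.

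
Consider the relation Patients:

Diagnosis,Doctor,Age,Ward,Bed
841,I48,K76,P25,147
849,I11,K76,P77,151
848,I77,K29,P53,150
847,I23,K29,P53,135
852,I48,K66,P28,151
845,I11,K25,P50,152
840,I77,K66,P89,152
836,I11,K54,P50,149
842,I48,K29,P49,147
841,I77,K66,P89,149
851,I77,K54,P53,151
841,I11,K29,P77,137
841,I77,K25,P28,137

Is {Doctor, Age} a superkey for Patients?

Two distinct rows share (Doctor=I77, Age=K66), so {Doctor, Age} does not determine every attribute — not a superkey.

No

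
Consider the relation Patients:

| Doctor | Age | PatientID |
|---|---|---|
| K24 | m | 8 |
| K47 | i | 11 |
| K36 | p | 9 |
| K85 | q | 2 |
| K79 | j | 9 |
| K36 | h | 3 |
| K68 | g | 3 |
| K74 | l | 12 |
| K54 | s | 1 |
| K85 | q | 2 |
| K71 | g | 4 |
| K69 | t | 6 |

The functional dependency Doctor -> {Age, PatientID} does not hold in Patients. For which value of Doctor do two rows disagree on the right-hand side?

K36

Doctor=K24: 1 row → {Age,PatientID} = (m, 8) ✓
Doctor=K47: 1 row → {Age,PatientID} = (i, 11) ✓
Doctor=K36: 2 rows → {Age,PatientID} takes values {(p, 9), (h, 3)} — violation
Doctor=K85: 2 rows → {Age,PatientID} = (q, 2), (q, 2) ✓
Doctor=K79: 1 row → {Age,PatientID} = (j, 9) ✓
Doctor=K68: 1 row → {Age,PatientID} = (g, 3) ✓
Doctor=K74: 1 row → {Age,PatientID} = (l, 12) ✓
Doctor=K54: 1 row → {Age,PatientID} = (s, 1) ✓
Doctor=K71: 1 row → {Age,PatientID} = (g, 4) ✓
Doctor=K69: 1 row → {Age,PatientID} = (t, 6) ✓
The only Doctor value with inconsistent RHS is Doctor=K36.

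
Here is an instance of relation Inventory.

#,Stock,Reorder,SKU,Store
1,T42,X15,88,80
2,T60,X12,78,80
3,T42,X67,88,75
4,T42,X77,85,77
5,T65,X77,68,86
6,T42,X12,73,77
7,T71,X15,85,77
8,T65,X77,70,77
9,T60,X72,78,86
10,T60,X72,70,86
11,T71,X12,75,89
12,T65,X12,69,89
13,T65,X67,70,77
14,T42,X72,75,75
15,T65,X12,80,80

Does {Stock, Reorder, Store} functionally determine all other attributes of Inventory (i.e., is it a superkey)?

No

Rows 9 and 10 have the same {Stock, Reorder, Store} value (Stock=T60, Reorder=X72, Store=86) but are distinct tuples, so {Stock, Reorder, Store} does not determine every attribute — not a superkey.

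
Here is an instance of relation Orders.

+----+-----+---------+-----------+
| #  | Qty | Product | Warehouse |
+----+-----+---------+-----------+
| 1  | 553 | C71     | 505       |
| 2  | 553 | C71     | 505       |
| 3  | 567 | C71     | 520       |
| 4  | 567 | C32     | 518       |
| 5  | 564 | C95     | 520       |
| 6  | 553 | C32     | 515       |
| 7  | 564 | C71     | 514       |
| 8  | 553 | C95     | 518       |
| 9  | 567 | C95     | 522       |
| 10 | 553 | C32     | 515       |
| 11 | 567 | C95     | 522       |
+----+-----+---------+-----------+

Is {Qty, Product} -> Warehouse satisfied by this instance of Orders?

Yes

(Qty=553, Product=C71): rows 1, 2 → Warehouse = 505, 505 ✓
(Qty=567, Product=C71): row 3 → Warehouse = 520 ✓
(Qty=567, Product=C32): row 4 → Warehouse = 518 ✓
(Qty=564, Product=C95): row 5 → Warehouse = 520 ✓
(Qty=553, Product=C32): rows 6, 10 → Warehouse = 515, 515 ✓
(Qty=564, Product=C71): row 7 → Warehouse = 514 ✓
(Qty=553, Product=C95): row 8 → Warehouse = 518 ✓
(Qty=567, Product=C95): rows 9, 11 → Warehouse = 522, 522 ✓
Every {Qty, Product} value is associated with a single Warehouse value, so {Qty, Product} -> Warehouse holds.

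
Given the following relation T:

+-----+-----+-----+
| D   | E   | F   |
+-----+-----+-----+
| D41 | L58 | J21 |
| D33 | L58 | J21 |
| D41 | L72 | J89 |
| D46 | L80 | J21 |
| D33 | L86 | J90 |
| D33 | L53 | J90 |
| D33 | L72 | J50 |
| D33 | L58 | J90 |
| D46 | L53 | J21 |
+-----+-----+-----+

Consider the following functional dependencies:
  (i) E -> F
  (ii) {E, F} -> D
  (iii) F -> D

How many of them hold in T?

(i) E -> F: E=L58: 3 rows → F takes values {J21, J90} — violation; E=L72: 2 rows → F takes values {J89, J50} — violation; E=L53: 2 rows → F takes values {J90, J21} — violation — fails.
(ii) {E, F} -> D: (E=L58, F=J21): 2 rows → D takes values {D41, D33} — violation — fails.
(iii) F -> D: F=J21: 4 rows → D takes values {D41, D33, D46} — violation — fails.
None of the 3 dependencies hold.

0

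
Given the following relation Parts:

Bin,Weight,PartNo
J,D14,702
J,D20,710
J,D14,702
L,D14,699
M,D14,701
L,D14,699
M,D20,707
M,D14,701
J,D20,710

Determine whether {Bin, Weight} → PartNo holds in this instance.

(Bin=J, Weight=D14): 2 rows → PartNo = 702, 702 ✓
(Bin=J, Weight=D20): 2 rows → PartNo = 710, 710 ✓
(Bin=L, Weight=D14): 2 rows → PartNo = 699, 699 ✓
(Bin=M, Weight=D14): 2 rows → PartNo = 701, 701 ✓
(Bin=M, Weight=D20): 1 row → PartNo = 707 ✓
Every {Bin, Weight} value is associated with a single PartNo value, so {Bin, Weight} → PartNo holds.

Yes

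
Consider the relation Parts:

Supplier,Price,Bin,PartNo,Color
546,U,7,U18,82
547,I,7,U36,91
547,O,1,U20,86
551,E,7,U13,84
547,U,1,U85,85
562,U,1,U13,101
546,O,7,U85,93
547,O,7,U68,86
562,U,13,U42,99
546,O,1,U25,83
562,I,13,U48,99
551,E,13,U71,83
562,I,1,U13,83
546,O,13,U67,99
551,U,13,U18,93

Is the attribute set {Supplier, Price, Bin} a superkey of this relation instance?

All 15 rows have distinct {Supplier, Price, Bin} values, so {Supplier, Price, Bin} → (all attributes) holds and {Supplier, Price, Bin} is a superkey.

Yes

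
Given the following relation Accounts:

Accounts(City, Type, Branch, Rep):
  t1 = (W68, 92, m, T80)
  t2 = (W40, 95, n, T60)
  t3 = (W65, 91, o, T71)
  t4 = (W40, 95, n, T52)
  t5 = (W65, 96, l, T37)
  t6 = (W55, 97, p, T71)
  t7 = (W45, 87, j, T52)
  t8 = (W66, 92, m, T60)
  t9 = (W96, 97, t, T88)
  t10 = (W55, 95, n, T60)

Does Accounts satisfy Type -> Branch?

No

Type=92: rows 1, 8 → Branch = m, m ✓
Type=95: rows 2, 4, 10 → Branch = n, n, n ✓
Type=91: row 3 → Branch = o ✓
Type=96: row 5 → Branch = l ✓
Type=97: rows 6, 9 → Branch takes values {p, t} — violation
Type=87: row 7 → Branch = j ✓
Two rows agree on Type but differ on Branch, so Type -> Branch does not hold.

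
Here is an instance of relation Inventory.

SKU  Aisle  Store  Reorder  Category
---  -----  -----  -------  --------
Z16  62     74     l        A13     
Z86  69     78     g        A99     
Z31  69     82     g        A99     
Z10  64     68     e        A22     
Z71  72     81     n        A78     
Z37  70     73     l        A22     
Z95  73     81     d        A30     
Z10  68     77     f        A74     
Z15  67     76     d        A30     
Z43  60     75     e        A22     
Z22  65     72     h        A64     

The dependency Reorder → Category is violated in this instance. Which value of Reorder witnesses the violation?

Reorder=l: 2 rows → Category takes values {A13, A22} — violation
Reorder=g: 2 rows → Category = A99, A99 ✓
Reorder=e: 2 rows → Category = A22, A22 ✓
Reorder=n: 1 row → Category = A78 ✓
Reorder=d: 2 rows → Category = A30, A30 ✓
Reorder=f: 1 row → Category = A74 ✓
Reorder=h: 1 row → Category = A64 ✓
The only Reorder value with inconsistent Category is Reorder=l.

l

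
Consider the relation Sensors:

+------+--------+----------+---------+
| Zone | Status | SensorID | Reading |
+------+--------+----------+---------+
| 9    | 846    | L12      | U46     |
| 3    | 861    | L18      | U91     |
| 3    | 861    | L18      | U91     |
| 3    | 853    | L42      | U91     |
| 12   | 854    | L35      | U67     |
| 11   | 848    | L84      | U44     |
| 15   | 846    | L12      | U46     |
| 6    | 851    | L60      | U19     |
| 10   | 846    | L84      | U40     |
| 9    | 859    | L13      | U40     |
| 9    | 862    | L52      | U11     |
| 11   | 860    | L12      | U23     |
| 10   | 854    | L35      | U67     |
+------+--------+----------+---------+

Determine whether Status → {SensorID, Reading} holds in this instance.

No

Status=846: 3 rows → {SensorID,Reading} takes values {(L12, U46), (L84, U40)} — violation
Status=861: 2 rows → {SensorID,Reading} = (L18, U91), (L18, U91) ✓
Status=853: 1 row → {SensorID,Reading} = (L42, U91) ✓
Status=854: 2 rows → {SensorID,Reading} = (L35, U67), (L35, U67) ✓
Status=848: 1 row → {SensorID,Reading} = (L84, U44) ✓
Status=851: 1 row → {SensorID,Reading} = (L60, U19) ✓
Status=859: 1 row → {SensorID,Reading} = (L13, U40) ✓
Status=862: 1 row → {SensorID,Reading} = (L52, U11) ✓
Status=860: 1 row → {SensorID,Reading} = (L12, U23) ✓
Two rows agree on Status but differ on {SensorID, Reading}, so Status → {SensorID, Reading} does not hold.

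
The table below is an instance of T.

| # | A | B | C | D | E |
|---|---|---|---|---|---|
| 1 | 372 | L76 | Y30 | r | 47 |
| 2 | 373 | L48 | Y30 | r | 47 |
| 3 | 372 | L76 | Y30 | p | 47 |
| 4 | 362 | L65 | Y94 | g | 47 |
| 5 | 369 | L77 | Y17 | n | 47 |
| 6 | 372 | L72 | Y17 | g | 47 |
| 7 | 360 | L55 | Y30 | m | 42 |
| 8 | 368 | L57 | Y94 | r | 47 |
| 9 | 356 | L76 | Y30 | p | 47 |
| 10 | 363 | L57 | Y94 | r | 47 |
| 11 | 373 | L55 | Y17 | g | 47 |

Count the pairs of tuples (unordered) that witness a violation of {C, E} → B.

8

(C=Y30, E=47): violating pairs (1,2), (2,3), (2,9) — 3 pairs.
(C=Y94, E=47): violating pairs (4,8), (4,10) — 2 pairs.
(C=Y17, E=47): violating pairs (5,6), (5,11), (6,11) — 3 pairs.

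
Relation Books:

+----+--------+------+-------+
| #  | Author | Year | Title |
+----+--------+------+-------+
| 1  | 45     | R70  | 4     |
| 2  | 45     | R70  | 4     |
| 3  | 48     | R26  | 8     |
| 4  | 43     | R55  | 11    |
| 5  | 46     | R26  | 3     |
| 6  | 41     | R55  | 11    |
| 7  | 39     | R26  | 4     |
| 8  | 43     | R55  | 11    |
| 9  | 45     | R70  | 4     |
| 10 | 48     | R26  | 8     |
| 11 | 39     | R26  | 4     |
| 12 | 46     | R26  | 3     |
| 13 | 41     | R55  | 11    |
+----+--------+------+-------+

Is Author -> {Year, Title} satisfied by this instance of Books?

Author=45: rows 1, 2, 9 → {Year,Title} = (R70, 4), (R70, 4), (R70, 4) ✓
Author=48: rows 3, 10 → {Year,Title} = (R26, 8), (R26, 8) ✓
Author=43: rows 4, 8 → {Year,Title} = (R55, 11), (R55, 11) ✓
Author=46: rows 5, 12 → {Year,Title} = (R26, 3), (R26, 3) ✓
Author=41: rows 6, 13 → {Year,Title} = (R55, 11), (R55, 11) ✓
Author=39: rows 7, 11 → {Year,Title} = (R26, 4), (R26, 4) ✓
Every Author value is associated with a single {Year, Title} value, so Author -> {Year, Title} holds.

Yes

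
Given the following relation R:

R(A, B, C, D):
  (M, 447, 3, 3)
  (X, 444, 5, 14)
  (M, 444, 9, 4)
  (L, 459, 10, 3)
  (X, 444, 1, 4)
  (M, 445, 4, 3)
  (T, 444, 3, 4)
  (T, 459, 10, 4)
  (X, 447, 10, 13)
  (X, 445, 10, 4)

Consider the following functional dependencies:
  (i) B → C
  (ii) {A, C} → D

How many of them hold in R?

(i) B → C: B=447: 2 rows → C takes values {3, 10} — violation; B=444: 4 rows → C takes values {5, 9, 1, 3} — violation; B=445: 2 rows → C takes values {4, 10} — violation — fails.
(ii) {A, C} → D: (A=X, C=10): 2 rows → D takes values {13, 4} — violation — fails.
None of the 2 dependencies hold.

0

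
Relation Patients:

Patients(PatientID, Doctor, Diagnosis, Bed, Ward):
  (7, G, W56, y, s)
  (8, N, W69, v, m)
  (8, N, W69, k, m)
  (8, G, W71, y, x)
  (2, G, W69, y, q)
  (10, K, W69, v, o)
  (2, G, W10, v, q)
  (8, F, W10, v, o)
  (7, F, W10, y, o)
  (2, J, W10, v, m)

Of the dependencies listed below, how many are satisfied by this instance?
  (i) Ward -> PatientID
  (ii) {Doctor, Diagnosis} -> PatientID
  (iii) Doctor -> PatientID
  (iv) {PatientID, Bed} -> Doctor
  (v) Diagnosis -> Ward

0

(i) Ward -> PatientID: Ward=m: 3 rows → PatientID takes values {8, 2} — violation; Ward=o: 3 rows → PatientID takes values {10, 8, 7} — violation — fails.
(ii) {Doctor, Diagnosis} -> PatientID: (Doctor=F, Diagnosis=W10): 2 rows → PatientID takes values {8, 7} — violation — fails.
(iii) Doctor -> PatientID: Doctor=G: 4 rows → PatientID takes values {7, 8, 2} — violation; Doctor=F: 2 rows → PatientID takes values {8, 7} — violation — fails.
(iv) {PatientID, Bed} -> Doctor: (PatientID=7, Bed=y): 2 rows → Doctor takes values {G, F} — violation; (PatientID=8, Bed=v): 2 rows → Doctor takes values {N, F} — violation; (PatientID=2, Bed=v): 2 rows → Doctor takes values {G, J} — violation — fails.
(v) Diagnosis -> Ward: Diagnosis=W69: 4 rows → Ward takes values {m, q, o} — violation; Diagnosis=W10: 4 rows → Ward takes values {q, o, m} — violation — fails.
None of the 5 dependencies hold.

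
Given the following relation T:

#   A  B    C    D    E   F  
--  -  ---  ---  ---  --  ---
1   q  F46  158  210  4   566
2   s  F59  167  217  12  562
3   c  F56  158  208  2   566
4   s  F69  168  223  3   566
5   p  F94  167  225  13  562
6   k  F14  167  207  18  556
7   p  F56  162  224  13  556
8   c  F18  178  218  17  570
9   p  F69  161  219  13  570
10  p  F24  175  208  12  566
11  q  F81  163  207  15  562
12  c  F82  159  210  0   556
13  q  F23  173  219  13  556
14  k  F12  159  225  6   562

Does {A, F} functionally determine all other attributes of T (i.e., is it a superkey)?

All 14 rows have distinct {A, F} values, so {A, F} → (all attributes) holds and {A, F} is a superkey.

Yes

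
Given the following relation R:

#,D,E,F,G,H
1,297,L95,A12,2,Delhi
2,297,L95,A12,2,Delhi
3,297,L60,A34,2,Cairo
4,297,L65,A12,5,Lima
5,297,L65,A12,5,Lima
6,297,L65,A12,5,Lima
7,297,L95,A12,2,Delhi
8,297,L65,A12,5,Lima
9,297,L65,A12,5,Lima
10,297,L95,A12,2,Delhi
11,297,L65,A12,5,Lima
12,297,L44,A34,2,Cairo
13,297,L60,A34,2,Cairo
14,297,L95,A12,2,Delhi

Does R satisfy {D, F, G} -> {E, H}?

No

(D=297, F=A12, G=2): rows 1, 2, 7, 10, 14 → {E,H} = (L95, Delhi), (L95, Delhi), (L95, Delhi), (L95, Delhi), (L95, Delhi) ✓
(D=297, F=A34, G=2): rows 3, 12, 13 → {E,H} takes values {(L60, Cairo), (L44, Cairo)} — violation
(D=297, F=A12, G=5): rows 4, 5, 6, 8, 9, 11 → {E,H} = (L65, Lima), (L65, Lima), (L65, Lima), (L65, Lima), (L65, Lima), (L65, Lima) ✓
Two rows agree on {D, F, G} but differ on {E, H}, so {D, F, G} -> {E, H} does not hold.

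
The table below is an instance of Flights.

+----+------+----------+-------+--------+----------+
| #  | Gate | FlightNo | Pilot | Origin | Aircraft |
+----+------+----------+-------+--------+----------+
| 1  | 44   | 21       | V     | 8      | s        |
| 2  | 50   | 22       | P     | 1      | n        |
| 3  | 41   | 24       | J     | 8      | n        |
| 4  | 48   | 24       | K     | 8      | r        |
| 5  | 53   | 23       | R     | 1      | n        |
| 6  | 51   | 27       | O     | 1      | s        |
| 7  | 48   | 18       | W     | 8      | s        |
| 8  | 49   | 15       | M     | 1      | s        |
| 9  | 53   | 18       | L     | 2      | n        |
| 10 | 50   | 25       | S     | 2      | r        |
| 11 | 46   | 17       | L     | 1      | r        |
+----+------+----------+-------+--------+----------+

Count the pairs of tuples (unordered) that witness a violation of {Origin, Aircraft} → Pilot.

(Origin=8, Aircraft=s): violating pairs (1,7) — 1 pair.
(Origin=1, Aircraft=n): violating pairs (2,5) — 1 pair.
(Origin=1, Aircraft=s): violating pairs (6,8) — 1 pair.

3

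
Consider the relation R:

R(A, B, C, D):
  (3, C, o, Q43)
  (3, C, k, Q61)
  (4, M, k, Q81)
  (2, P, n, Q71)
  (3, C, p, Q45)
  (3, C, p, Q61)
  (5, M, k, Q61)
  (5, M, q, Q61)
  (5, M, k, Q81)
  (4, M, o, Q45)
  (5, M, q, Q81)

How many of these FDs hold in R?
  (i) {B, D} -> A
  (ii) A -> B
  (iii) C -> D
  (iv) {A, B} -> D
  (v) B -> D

1

(i) {B, D} -> A: (B=M, D=Q81): 3 rows → A takes values {4, 5} — violation — fails.
(ii) A -> B: every LHS value maps to a single RHS value — holds.
(iii) C -> D: C=o: 2 rows → D takes values {Q43, Q45} — violation; C=k: 4 rows → D takes values {Q61, Q81} — violation; C=p: 2 rows → D takes values {Q45, Q61} — violation; C=q: 2 rows → D takes values {Q61, Q81} — violation — fails.
(iv) {A, B} -> D: (A=3, B=C): 4 rows → D takes values {Q43, Q61, Q45} — violation; (A=4, B=M): 2 rows → D takes values {Q81, Q45} — violation; (A=5, B=M): 4 rows → D takes values {Q61, Q81} — violation — fails.
(v) B -> D: B=C: 4 rows → D takes values {Q43, Q61, Q45} — violation; B=M: 6 rows → D takes values {Q81, Q61, Q45} — violation — fails.
1 of the 5 dependencies holds.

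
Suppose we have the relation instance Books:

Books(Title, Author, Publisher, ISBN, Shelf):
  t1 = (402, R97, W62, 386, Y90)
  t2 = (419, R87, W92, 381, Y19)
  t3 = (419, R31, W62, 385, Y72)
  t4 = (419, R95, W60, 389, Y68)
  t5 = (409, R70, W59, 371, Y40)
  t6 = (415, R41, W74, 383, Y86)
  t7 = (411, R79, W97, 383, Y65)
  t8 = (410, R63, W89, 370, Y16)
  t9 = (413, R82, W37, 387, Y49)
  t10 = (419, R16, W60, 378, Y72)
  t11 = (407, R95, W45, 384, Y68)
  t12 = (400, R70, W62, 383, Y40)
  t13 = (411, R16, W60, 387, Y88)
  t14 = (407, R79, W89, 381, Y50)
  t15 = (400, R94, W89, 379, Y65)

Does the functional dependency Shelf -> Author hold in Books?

No

Shelf=Y90: row 1 → Author = R97 ✓
Shelf=Y19: row 2 → Author = R87 ✓
Shelf=Y72: rows 3, 10 → Author takes values {R31, R16} — violation
Shelf=Y68: rows 4, 11 → Author = R95, R95 ✓
Shelf=Y40: rows 5, 12 → Author = R70, R70 ✓
Shelf=Y86: row 6 → Author = R41 ✓
Shelf=Y65: rows 7, 15 → Author takes values {R79, R94} — violation
Shelf=Y16: row 8 → Author = R63 ✓
Shelf=Y49: row 9 → Author = R82 ✓
Shelf=Y88: row 13 → Author = R16 ✓
Shelf=Y50: row 14 → Author = R79 ✓
Two rows agree on Shelf but differ on Author, so Shelf -> Author does not hold.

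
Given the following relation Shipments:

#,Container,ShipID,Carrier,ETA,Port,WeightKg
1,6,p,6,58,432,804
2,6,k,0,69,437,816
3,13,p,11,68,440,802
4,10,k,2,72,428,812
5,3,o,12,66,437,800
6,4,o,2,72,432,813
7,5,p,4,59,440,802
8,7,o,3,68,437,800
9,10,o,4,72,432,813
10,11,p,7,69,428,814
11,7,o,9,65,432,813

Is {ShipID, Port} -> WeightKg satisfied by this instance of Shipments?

Yes

(ShipID=p, Port=432): row 1 → WeightKg = 804 ✓
(ShipID=k, Port=437): row 2 → WeightKg = 816 ✓
(ShipID=p, Port=440): rows 3, 7 → WeightKg = 802, 802 ✓
(ShipID=k, Port=428): row 4 → WeightKg = 812 ✓
(ShipID=o, Port=437): rows 5, 8 → WeightKg = 800, 800 ✓
(ShipID=o, Port=432): rows 6, 9, 11 → WeightKg = 813, 813, 813 ✓
(ShipID=p, Port=428): row 10 → WeightKg = 814 ✓
Every {ShipID, Port} value is associated with a single WeightKg value, so {ShipID, Port} -> WeightKg holds.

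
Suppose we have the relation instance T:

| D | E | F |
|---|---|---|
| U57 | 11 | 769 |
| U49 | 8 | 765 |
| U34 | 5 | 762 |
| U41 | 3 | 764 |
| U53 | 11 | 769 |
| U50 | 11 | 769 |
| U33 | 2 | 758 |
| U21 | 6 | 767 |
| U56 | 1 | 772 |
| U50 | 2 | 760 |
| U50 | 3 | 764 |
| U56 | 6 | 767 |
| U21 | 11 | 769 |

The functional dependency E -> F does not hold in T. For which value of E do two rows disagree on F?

E=11: 4 rows → F = 769, 769, 769, 769 ✓
E=8: 1 row → F = 765 ✓
E=5: 1 row → F = 762 ✓
E=3: 2 rows → F = 764, 764 ✓
E=2: 2 rows → F takes values {758, 760} — violation
E=6: 2 rows → F = 767, 767 ✓
E=1: 1 row → F = 772 ✓
The only E value with inconsistent F is E=2.

2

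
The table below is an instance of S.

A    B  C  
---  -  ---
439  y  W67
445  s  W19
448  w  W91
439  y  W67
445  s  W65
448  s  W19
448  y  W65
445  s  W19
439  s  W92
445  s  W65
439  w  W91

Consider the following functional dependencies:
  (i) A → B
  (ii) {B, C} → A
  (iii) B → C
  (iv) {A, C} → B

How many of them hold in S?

1

(i) A → B: A=439: 4 rows → B takes values {y, s, w} — violation; A=448: 3 rows → B takes values {w, s, y} — violation — fails.
(ii) {B, C} → A: (B=s, C=W19): 3 rows → A takes values {445, 448} — violation; (B=w, C=W91): 2 rows → A takes values {448, 439} — violation — fails.
(iii) B → C: B=y: 3 rows → C takes values {W67, W65} — violation; B=s: 6 rows → C takes values {W19, W65, W92} — violation — fails.
(iv) {A, C} → B: every LHS value maps to a single RHS value — holds.
1 of the 4 dependencies holds.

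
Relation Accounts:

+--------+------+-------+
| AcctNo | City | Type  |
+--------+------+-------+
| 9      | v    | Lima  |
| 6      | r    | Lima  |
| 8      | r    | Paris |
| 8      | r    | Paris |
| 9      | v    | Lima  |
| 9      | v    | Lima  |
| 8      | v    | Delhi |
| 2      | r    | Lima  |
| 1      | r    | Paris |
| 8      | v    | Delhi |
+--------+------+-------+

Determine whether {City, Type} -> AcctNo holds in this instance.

(City=v, Type=Lima): 3 rows → AcctNo = 9, 9, 9 ✓
(City=r, Type=Lima): 2 rows → AcctNo takes values {6, 2} — violation
(City=r, Type=Paris): 3 rows → AcctNo takes values {8, 1} — violation
(City=v, Type=Delhi): 2 rows → AcctNo = 8, 8 ✓
Two rows agree on {City, Type} but differ on AcctNo, so {City, Type} -> AcctNo does not hold.

No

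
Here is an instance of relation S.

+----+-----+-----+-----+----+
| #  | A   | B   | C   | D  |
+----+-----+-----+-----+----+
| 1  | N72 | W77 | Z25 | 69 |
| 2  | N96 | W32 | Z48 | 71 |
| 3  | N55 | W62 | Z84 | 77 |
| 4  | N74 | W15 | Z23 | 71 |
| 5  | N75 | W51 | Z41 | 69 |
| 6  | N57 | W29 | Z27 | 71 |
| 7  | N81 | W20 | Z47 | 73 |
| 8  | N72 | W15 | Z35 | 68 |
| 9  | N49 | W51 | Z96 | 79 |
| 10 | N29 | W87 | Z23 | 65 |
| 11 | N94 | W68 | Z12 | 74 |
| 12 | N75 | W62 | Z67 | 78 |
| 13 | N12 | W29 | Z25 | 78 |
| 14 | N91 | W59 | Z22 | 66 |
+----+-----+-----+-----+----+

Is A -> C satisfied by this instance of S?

A=N72: rows 1, 8 → C takes values {Z25, Z35} — violation
A=N96: row 2 → C = Z48 ✓
A=N55: row 3 → C = Z84 ✓
A=N74: row 4 → C = Z23 ✓
A=N75: rows 5, 12 → C takes values {Z41, Z67} — violation
A=N57: row 6 → C = Z27 ✓
A=N81: row 7 → C = Z47 ✓
A=N49: row 9 → C = Z96 ✓
A=N29: row 10 → C = Z23 ✓
A=N94: row 11 → C = Z12 ✓
A=N12: row 13 → C = Z25 ✓
A=N91: row 14 → C = Z22 ✓
Two rows agree on A but differ on C, so A -> C does not hold.

No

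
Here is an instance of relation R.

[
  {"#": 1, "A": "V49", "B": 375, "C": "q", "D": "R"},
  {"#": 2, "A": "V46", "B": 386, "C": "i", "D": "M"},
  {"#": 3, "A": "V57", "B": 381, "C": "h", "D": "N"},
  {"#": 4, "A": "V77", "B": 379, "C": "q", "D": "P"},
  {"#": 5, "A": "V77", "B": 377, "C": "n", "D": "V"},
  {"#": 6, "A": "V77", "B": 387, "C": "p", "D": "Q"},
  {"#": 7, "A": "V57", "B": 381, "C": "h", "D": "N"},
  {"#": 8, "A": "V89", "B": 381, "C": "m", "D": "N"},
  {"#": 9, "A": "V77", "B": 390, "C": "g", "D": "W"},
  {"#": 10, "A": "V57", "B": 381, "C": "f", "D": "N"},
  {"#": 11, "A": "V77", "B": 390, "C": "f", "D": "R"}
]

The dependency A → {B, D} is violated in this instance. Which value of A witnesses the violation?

V77

A=V49: row 1 → {B,D} = (375, R) ✓
A=V46: row 2 → {B,D} = (386, M) ✓
A=V57: rows 3, 7, 10 → {B,D} = (381, N), (381, N), (381, N) ✓
A=V77: rows 4, 5, 6, 9, 11 → {B,D} takes values {(379, P), (377, V), (387, Q), (390, W), (390, R)} — violation
A=V89: row 8 → {B,D} = (381, N) ✓
The only A value with inconsistent RHS is A=V77.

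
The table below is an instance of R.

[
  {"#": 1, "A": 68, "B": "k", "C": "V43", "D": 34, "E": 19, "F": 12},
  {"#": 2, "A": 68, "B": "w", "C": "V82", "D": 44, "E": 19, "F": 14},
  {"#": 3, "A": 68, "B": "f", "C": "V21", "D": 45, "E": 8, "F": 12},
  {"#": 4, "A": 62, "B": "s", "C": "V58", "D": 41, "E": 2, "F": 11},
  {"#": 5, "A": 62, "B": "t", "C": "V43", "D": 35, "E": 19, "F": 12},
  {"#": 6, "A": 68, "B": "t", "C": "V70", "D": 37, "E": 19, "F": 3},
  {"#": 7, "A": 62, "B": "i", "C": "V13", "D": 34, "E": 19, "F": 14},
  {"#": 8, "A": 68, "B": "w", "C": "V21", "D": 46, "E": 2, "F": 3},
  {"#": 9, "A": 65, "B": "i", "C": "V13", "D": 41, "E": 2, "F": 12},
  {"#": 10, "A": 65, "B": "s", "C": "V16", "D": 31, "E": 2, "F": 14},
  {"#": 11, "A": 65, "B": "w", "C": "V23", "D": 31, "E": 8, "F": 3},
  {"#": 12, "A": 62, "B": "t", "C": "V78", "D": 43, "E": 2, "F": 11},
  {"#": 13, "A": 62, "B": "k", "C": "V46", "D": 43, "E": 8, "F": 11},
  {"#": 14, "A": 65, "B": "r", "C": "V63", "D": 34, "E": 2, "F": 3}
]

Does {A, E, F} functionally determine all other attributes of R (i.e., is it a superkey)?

Rows 4 and 12 have the same {A, E, F} value (A=62, E=2, F=11) but are distinct tuples, so {A, E, F} does not determine every attribute — not a superkey.

No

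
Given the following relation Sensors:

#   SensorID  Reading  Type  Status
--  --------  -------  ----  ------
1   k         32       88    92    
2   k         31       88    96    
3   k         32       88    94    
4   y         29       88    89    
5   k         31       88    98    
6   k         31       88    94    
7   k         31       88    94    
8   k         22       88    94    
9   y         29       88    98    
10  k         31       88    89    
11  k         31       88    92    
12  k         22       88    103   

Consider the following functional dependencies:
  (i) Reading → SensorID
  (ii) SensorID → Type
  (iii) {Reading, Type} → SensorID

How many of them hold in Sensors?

3

(i) Reading → SensorID: every LHS value maps to a single RHS value — holds.
(ii) SensorID → Type: every LHS value maps to a single RHS value — holds.
(iii) {Reading, Type} → SensorID: every LHS value maps to a single RHS value — holds.
3 of the 3 dependencies hold.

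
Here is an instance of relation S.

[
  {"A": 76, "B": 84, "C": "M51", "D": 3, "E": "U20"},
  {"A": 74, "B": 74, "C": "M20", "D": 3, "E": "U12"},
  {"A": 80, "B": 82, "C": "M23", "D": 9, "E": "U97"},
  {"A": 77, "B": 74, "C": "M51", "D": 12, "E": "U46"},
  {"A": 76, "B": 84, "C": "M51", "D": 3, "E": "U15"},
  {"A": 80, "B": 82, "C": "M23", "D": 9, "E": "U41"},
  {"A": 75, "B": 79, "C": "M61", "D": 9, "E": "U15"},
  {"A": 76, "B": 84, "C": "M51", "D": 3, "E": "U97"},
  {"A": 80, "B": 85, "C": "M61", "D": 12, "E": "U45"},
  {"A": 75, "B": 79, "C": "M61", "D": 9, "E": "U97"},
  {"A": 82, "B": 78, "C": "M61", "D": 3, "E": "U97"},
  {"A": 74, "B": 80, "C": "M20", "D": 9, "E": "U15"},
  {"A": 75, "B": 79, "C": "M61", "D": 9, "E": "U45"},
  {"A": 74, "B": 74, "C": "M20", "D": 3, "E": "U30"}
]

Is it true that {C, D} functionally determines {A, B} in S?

(C=M51, D=3): 3 rows → {A,B} = (76, 84), (76, 84), (76, 84) ✓
(C=M20, D=3): 2 rows → {A,B} = (74, 74), (74, 74) ✓
(C=M23, D=9): 2 rows → {A,B} = (80, 82), (80, 82) ✓
(C=M51, D=12): 1 row → {A,B} = (77, 74) ✓
(C=M61, D=9): 3 rows → {A,B} = (75, 79), (75, 79), (75, 79) ✓
(C=M61, D=12): 1 row → {A,B} = (80, 85) ✓
(C=M61, D=3): 1 row → {A,B} = (82, 78) ✓
(C=M20, D=9): 1 row → {A,B} = (74, 80) ✓
Every {C, D} value is associated with a single {A, B} value, so {C, D} -> {A, B} holds.

Yes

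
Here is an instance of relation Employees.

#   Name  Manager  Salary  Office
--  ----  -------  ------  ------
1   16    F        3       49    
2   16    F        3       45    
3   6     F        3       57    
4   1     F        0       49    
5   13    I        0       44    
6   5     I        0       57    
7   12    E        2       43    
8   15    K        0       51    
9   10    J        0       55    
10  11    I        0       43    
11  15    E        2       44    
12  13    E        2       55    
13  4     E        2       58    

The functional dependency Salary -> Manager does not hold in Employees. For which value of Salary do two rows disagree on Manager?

0

Salary=3: rows 1, 2, 3 → Manager = F, F, F ✓
Salary=0: rows 4, 5, 6, 8, 9, 10 → Manager takes values {F, I, K, J} — violation
Salary=2: rows 7, 11, 12, 13 → Manager = E, E, E, E ✓
The only Salary value with inconsistent Manager is Salary=0.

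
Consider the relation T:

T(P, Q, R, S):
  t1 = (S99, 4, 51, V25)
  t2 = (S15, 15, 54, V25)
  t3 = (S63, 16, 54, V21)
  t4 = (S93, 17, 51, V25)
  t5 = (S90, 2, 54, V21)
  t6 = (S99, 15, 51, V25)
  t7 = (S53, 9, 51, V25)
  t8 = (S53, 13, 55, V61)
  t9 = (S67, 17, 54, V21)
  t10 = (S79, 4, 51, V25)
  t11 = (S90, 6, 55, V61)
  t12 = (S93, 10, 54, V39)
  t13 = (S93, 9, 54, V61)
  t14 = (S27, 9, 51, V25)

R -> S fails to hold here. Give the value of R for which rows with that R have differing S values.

54

R=51: rows 1, 4, 6, 7, 10, 14 → S = V25, V25, V25, V25, V25, V25 ✓
R=54: rows 2, 3, 5, 9, 12, 13 → S takes values {V25, V21, V39, V61} — violation
R=55: rows 8, 11 → S = V61, V61 ✓
The only R value with inconsistent S is R=54.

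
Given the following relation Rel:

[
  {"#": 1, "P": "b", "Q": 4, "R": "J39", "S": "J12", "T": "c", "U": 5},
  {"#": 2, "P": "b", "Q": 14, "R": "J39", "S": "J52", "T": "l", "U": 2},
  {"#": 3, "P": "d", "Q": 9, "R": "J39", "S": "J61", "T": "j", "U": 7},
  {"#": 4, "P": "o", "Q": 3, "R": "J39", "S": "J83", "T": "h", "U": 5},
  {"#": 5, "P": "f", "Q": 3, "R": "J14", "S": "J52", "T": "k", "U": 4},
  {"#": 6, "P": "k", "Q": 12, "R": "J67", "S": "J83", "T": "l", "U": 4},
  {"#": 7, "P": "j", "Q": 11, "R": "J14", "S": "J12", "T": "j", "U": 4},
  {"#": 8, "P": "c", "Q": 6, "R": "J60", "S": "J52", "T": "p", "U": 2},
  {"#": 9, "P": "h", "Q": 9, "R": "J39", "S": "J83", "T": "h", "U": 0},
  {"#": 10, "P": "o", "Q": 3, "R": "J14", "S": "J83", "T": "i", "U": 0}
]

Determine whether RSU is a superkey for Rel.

All 10 rows have distinct RSU values, so RSU → (all attributes) holds and RSU is a superkey.

Yes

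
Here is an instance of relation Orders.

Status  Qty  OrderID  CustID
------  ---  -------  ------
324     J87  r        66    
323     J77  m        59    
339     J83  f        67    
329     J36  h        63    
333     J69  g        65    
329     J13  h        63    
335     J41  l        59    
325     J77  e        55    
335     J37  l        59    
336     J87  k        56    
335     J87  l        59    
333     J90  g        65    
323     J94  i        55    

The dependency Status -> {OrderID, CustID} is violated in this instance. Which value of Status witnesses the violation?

323

Status=324: 1 row → {OrderID,CustID} = (r, 66) ✓
Status=323: 2 rows → {OrderID,CustID} takes values {(m, 59), (i, 55)} — violation
Status=339: 1 row → {OrderID,CustID} = (f, 67) ✓
Status=329: 2 rows → {OrderID,CustID} = (h, 63), (h, 63) ✓
Status=333: 2 rows → {OrderID,CustID} = (g, 65), (g, 65) ✓
Status=335: 3 rows → {OrderID,CustID} = (l, 59), (l, 59), (l, 59) ✓
Status=325: 1 row → {OrderID,CustID} = (e, 55) ✓
Status=336: 1 row → {OrderID,CustID} = (k, 56) ✓
The only Status value with inconsistent RHS is Status=323.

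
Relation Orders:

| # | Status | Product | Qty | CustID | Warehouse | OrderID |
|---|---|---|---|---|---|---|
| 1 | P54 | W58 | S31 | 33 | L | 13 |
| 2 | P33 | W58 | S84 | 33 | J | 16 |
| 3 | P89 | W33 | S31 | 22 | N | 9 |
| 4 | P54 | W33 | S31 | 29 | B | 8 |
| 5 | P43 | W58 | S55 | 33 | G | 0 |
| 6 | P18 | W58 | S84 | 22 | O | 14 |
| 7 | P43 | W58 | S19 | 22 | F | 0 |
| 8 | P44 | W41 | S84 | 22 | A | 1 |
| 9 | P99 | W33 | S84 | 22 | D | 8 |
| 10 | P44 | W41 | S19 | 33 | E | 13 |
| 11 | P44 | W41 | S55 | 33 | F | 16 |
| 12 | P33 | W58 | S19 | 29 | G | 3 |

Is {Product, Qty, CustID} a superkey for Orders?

All 12 rows have distinct {Product, Qty, CustID} values, so {Product, Qty, CustID} → (all attributes) holds and {Product, Qty, CustID} is a superkey.

Yes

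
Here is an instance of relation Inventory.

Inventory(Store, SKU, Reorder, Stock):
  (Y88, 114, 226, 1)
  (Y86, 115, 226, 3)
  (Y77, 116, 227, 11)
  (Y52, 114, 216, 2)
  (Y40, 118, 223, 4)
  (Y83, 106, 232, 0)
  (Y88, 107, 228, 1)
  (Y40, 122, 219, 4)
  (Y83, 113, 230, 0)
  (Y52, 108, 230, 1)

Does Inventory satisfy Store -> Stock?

Store=Y88: 2 rows → Stock = 1, 1 ✓
Store=Y86: 1 row → Stock = 3 ✓
Store=Y77: 1 row → Stock = 11 ✓
Store=Y52: 2 rows → Stock takes values {2, 1} — violation
Store=Y40: 2 rows → Stock = 4, 4 ✓
Store=Y83: 2 rows → Stock = 0, 0 ✓
Two rows agree on Store but differ on Stock, so Store -> Stock does not hold.

No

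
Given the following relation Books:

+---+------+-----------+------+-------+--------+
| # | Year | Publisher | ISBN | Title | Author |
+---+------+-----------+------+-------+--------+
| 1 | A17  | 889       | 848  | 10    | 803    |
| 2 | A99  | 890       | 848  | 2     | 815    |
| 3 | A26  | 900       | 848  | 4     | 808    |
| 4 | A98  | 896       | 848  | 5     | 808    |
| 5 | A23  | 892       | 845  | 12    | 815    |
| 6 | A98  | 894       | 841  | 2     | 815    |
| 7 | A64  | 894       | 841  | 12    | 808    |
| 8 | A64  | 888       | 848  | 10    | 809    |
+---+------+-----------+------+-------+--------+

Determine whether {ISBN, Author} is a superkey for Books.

Rows 3 and 4 have the same {ISBN, Author} value (ISBN=848, Author=808) but are distinct tuples, so {ISBN, Author} does not determine every attribute — not a superkey.

No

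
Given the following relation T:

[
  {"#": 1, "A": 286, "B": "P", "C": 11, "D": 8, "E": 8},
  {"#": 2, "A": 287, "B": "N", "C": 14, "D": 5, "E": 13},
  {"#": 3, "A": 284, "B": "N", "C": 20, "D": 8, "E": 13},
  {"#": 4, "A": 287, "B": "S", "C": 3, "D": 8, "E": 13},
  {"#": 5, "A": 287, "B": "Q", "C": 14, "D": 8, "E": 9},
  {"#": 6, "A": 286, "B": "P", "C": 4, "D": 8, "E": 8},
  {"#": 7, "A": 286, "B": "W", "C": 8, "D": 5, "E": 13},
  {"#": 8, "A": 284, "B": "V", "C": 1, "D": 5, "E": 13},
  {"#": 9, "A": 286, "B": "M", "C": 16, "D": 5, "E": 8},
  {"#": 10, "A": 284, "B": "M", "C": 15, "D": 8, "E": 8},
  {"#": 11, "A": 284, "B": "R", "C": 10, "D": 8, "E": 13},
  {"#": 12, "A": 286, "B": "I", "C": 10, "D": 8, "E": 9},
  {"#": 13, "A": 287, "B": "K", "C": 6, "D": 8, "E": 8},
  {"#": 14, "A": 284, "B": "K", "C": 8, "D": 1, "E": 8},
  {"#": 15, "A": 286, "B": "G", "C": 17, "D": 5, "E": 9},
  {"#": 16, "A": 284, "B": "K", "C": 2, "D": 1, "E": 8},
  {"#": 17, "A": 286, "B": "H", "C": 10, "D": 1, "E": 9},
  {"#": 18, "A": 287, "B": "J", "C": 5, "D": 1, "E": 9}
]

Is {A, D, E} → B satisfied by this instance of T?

No

(A=286, D=8, E=8): rows 1, 6 → B = P, P ✓
(A=287, D=5, E=13): row 2 → B = N ✓
(A=284, D=8, E=13): rows 3, 11 → B takes values {N, R} — violation
(A=287, D=8, E=13): row 4 → B = S ✓
(A=287, D=8, E=9): row 5 → B = Q ✓
(A=286, D=5, E=13): row 7 → B = W ✓
(A=284, D=5, E=13): row 8 → B = V ✓
(A=286, D=5, E=8): row 9 → B = M ✓
(A=284, D=8, E=8): row 10 → B = M ✓
(A=286, D=8, E=9): row 12 → B = I ✓
(A=287, D=8, E=8): row 13 → B = K ✓
(A=284, D=1, E=8): rows 14, 16 → B = K, K ✓
(A=286, D=5, E=9): row 15 → B = G ✓
(A=286, D=1, E=9): row 17 → B = H ✓
(A=287, D=1, E=9): row 18 → B = J ✓
Two rows agree on {A, D, E} but differ on B, so {A, D, E} → B does not hold.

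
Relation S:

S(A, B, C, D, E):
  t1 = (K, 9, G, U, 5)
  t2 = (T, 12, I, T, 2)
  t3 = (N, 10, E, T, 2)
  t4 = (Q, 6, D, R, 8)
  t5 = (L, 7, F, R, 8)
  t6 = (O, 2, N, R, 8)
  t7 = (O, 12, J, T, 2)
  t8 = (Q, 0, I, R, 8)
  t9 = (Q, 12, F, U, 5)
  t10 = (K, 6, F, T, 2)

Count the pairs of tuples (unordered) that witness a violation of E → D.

E=5: all 2 rows agree on D — 0 pairs.
E=2: all 4 rows agree on D — 0 pairs.
E=8: all 4 rows agree on D — 0 pairs.

0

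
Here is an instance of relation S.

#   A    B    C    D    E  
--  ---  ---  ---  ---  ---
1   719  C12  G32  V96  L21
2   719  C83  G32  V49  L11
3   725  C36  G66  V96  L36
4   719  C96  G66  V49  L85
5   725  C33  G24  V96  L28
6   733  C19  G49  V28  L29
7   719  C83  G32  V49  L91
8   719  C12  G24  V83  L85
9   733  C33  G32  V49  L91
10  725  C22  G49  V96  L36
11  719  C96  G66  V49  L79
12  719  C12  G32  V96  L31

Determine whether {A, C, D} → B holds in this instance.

(A=719, C=G32, D=V96): rows 1, 12 → B = C12, C12 ✓
(A=719, C=G32, D=V49): rows 2, 7 → B = C83, C83 ✓
(A=725, C=G66, D=V96): row 3 → B = C36 ✓
(A=719, C=G66, D=V49): rows 4, 11 → B = C96, C96 ✓
(A=725, C=G24, D=V96): row 5 → B = C33 ✓
(A=733, C=G49, D=V28): row 6 → B = C19 ✓
(A=719, C=G24, D=V83): row 8 → B = C12 ✓
(A=733, C=G32, D=V49): row 9 → B = C33 ✓
(A=725, C=G49, D=V96): row 10 → B = C22 ✓
Every {A, C, D} value is associated with a single B value, so {A, C, D} → B holds.

Yes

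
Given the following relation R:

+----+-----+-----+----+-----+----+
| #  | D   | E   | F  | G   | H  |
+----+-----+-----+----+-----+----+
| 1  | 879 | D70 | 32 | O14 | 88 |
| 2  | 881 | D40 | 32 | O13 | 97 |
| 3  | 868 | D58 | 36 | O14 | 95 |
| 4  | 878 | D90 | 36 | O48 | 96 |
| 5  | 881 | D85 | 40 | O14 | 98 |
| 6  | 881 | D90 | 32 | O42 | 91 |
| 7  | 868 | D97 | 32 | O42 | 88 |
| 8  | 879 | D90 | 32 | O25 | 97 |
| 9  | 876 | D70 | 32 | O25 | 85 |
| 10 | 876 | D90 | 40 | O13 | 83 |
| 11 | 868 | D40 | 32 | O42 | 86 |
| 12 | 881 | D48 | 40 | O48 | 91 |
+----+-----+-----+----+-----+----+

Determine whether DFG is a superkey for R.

Rows 7 and 11 have the same DFG value (D=868, F=32, G=O42) but are distinct tuples, so DFG does not determine every attribute — not a superkey.

No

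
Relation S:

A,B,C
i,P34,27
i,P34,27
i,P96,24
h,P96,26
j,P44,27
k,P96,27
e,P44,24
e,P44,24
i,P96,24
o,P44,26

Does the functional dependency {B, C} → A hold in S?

(B=P34, C=27): 2 rows → A = i, i ✓
(B=P96, C=24): 2 rows → A = i, i ✓
(B=P96, C=26): 1 row → A = h ✓
(B=P44, C=27): 1 row → A = j ✓
(B=P96, C=27): 1 row → A = k ✓
(B=P44, C=24): 2 rows → A = e, e ✓
(B=P44, C=26): 1 row → A = o ✓
Every {B, C} value is associated with a single A value, so {B, C} → A holds.

Yes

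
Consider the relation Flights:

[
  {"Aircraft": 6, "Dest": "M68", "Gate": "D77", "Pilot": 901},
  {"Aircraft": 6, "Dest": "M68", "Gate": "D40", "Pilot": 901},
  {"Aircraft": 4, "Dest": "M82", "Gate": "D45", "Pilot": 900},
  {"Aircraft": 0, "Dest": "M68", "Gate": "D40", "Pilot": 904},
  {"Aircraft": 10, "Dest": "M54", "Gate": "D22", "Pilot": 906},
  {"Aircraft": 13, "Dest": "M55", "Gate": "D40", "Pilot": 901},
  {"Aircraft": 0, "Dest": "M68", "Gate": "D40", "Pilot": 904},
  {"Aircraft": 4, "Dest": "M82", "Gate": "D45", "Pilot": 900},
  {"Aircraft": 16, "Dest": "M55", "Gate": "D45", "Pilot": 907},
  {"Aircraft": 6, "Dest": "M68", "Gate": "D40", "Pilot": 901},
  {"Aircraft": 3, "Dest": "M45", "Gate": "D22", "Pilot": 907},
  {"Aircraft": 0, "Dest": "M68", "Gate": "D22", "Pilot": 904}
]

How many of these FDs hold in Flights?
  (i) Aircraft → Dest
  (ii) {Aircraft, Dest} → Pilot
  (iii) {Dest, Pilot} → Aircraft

(i) Aircraft → Dest: every LHS value maps to a single RHS value — holds.
(ii) {Aircraft, Dest} → Pilot: every LHS value maps to a single RHS value — holds.
(iii) {Dest, Pilot} → Aircraft: every LHS value maps to a single RHS value — holds.
3 of the 3 dependencies hold.

3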